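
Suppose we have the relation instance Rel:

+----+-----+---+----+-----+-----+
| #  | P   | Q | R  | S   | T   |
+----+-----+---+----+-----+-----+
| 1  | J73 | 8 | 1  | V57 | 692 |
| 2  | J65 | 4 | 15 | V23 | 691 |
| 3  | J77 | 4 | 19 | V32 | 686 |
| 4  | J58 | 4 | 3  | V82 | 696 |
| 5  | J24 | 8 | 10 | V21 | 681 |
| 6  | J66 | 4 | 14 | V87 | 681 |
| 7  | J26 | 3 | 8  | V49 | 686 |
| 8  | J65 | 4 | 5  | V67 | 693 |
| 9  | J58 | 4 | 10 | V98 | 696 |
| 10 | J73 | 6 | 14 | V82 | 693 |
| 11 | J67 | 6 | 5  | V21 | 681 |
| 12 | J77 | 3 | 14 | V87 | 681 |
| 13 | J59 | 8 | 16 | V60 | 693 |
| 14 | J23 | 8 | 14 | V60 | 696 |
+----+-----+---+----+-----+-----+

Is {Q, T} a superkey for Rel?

Rows 4 and 9 have the same {Q, T} value (Q=4, T=696) but are distinct tuples, so {Q, T} does not determine every attribute — not a superkey.

No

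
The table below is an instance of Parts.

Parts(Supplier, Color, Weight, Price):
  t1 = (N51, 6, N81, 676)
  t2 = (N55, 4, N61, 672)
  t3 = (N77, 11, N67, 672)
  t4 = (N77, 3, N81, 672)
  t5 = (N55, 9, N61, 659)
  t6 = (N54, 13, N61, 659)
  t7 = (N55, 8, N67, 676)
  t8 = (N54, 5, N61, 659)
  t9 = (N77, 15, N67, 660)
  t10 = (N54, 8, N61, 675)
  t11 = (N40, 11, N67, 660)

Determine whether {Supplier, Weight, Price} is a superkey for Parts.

No

Rows 6 and 8 have the same {Supplier, Weight, Price} value (Supplier=N54, Weight=N61, Price=659) but are distinct tuples, so {Supplier, Weight, Price} does not determine every attribute — not a superkey.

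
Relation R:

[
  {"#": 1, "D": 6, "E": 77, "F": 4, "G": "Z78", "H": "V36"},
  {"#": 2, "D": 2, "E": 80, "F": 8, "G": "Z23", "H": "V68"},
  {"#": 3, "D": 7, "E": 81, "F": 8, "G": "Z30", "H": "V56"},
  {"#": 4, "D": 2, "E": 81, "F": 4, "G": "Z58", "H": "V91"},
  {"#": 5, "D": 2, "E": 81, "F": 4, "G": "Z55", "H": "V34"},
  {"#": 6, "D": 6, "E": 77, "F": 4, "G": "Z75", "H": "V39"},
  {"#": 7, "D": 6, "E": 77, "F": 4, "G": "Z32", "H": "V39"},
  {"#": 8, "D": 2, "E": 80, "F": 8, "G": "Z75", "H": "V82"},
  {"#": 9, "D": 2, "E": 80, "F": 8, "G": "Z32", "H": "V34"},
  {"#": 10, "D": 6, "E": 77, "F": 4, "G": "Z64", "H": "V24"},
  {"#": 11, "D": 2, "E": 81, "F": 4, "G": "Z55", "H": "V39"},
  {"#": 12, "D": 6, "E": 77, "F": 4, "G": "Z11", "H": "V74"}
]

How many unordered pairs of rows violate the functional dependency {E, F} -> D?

0

(E=77, F=4): all 5 rows agree on D — 0 pairs.
(E=80, F=8): all 3 rows agree on D — 0 pairs.
(E=81, F=4): all 3 rows agree on D — 0 pairs.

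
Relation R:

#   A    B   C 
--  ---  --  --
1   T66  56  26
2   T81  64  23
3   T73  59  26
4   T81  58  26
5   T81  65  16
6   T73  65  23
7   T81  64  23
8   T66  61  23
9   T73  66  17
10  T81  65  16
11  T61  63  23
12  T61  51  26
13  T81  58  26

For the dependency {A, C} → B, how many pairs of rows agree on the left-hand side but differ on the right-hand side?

0

(A=T81, C=23): all 2 rows agree on B — 0 pairs.
(A=T81, C=26): all 2 rows agree on B — 0 pairs.
(A=T81, C=16): all 2 rows agree on B — 0 pairs.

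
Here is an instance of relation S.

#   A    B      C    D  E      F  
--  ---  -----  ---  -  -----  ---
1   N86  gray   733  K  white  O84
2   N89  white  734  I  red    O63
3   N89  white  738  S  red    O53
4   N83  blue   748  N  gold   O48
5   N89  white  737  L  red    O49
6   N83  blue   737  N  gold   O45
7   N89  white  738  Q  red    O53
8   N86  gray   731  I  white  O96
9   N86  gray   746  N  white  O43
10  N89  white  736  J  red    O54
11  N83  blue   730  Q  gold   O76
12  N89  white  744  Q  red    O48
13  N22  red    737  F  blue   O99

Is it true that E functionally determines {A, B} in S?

E=white: rows 1, 8, 9 → {A,B} = (N86, gray), (N86, gray), (N86, gray) ✓
E=red: rows 2, 3, 5, 7, 10, 12 → {A,B} = (N89, white), (N89, white), (N89, white), (N89, white), (N89, white), (N89, white) ✓
E=gold: rows 4, 6, 11 → {A,B} = (N83, blue), (N83, blue), (N83, blue) ✓
E=blue: row 13 → {A,B} = (N22, red) ✓
Every E value is associated with a single {A, B} value, so E → {A, B} holds.

Yes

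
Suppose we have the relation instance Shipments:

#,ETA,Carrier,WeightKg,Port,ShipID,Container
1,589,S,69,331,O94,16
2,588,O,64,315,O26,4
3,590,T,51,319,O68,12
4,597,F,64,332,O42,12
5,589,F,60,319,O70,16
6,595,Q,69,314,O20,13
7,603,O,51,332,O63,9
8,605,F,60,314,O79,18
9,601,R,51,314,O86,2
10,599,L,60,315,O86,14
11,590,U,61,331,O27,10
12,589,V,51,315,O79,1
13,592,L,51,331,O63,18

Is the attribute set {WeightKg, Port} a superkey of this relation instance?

Yes

All 13 rows have distinct {WeightKg, Port} values, so {WeightKg, Port} → (all attributes) holds and {WeightKg, Port} is a superkey.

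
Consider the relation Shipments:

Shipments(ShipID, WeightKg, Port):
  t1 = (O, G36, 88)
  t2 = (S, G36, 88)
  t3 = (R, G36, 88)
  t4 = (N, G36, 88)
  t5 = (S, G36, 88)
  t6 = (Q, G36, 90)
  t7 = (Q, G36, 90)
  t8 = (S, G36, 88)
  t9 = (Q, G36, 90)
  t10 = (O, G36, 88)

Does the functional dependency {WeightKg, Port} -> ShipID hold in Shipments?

No

(WeightKg=G36, Port=88): rows 1, 2, 3, 4, 5, 8, 10 → ShipID takes values {O, S, R, N} — violation
(WeightKg=G36, Port=90): rows 6, 7, 9 → ShipID = Q, Q, Q ✓
Two rows agree on {WeightKg, Port} but differ on ShipID, so {WeightKg, Port} -> ShipID does not hold.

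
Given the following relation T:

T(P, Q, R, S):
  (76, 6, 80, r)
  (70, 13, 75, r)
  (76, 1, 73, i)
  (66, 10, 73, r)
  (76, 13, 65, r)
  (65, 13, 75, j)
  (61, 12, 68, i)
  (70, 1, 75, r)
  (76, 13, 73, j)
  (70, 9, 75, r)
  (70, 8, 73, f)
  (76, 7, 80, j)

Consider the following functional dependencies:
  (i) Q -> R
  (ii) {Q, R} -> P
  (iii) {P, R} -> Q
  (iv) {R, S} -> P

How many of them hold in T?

(i) Q -> R: Q=13: 4 rows → R takes values {75, 65, 73} — violation; Q=1: 2 rows → R takes values {73, 75} — violation — fails.
(ii) {Q, R} -> P: (Q=13, R=75): 2 rows → P takes values {70, 65} — violation — fails.
(iii) {P, R} -> Q: (P=76, R=80): 2 rows → Q takes values {6, 7} — violation; (P=70, R=75): 3 rows → Q takes values {13, 1, 9} — violation; (P=76, R=73): 2 rows → Q takes values {1, 13} — violation — fails.
(iv) {R, S} -> P: every LHS value maps to a single RHS value — holds.
1 of the 4 dependencies holds.

1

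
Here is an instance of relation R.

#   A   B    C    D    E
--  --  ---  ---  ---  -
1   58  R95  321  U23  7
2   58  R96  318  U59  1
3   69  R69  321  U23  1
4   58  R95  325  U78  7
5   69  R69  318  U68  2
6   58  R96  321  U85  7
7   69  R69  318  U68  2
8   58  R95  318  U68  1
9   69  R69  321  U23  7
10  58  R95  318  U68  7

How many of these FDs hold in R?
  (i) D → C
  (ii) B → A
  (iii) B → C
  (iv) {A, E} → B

(i) D → C: every LHS value maps to a single RHS value — holds.
(ii) B → A: every LHS value maps to a single RHS value — holds.
(iii) B → C: B=R95: rows 1, 4, 8, 10 → C takes values {321, 325, 318} — violation; B=R96: rows 2, 6 → C takes values {318, 321} — violation; B=R69: rows 3, 5, 7, 9 → C takes values {321, 318} — violation — fails.
(iv) {A, E} → B: (A=58, E=7): rows 1, 4, 6, 10 → B takes values {R95, R96} — violation; (A=58, E=1): rows 2, 8 → B takes values {R96, R95} — violation — fails.
2 of the 4 dependencies hold.

2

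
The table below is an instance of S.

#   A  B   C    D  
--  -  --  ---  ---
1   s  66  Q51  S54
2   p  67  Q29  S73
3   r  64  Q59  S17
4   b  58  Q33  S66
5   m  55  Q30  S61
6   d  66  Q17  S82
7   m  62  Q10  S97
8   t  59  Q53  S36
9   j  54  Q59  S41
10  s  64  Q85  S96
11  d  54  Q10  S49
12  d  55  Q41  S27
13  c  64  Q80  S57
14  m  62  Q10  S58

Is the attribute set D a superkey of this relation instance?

Yes

All 14 rows have distinct D values, so D → (all attributes) holds and D is a superkey.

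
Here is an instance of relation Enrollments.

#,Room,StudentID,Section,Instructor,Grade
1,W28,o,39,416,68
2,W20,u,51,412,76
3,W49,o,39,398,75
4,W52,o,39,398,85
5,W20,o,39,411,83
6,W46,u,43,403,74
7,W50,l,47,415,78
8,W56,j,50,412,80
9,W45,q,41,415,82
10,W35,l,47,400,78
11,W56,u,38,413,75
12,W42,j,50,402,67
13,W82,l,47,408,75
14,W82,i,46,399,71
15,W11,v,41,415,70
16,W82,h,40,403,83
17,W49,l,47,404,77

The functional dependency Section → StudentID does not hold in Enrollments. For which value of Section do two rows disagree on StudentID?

41

Section=39: rows 1, 3, 4, 5 → StudentID = o, o, o, o ✓
Section=51: row 2 → StudentID = u ✓
Section=43: row 6 → StudentID = u ✓
Section=47: rows 7, 10, 13, 17 → StudentID = l, l, l, l ✓
Section=50: rows 8, 12 → StudentID = j, j ✓
Section=41: rows 9, 15 → StudentID takes values {q, v} — violation
Section=38: row 11 → StudentID = u ✓
Section=46: row 14 → StudentID = i ✓
Section=40: row 16 → StudentID = h ✓
The only Section value with inconsistent StudentID is Section=41.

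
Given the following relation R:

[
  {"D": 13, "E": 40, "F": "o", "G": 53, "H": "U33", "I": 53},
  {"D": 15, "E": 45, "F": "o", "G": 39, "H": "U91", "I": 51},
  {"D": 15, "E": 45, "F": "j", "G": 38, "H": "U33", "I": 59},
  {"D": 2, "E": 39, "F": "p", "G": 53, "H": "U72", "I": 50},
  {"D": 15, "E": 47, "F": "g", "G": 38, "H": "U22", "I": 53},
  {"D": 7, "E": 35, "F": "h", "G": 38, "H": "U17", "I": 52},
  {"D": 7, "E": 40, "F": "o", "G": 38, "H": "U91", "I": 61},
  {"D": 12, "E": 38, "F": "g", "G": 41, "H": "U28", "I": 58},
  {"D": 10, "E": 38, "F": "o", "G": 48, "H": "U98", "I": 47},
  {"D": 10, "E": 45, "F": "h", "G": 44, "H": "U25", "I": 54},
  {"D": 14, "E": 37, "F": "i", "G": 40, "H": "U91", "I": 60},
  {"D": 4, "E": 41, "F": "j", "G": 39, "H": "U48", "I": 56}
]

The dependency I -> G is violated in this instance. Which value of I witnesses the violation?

53

I=53: 2 rows → G takes values {53, 38} — violation
I=51: 1 row → G = 39 ✓
I=59: 1 row → G = 38 ✓
I=50: 1 row → G = 53 ✓
I=52: 1 row → G = 38 ✓
I=61: 1 row → G = 38 ✓
I=58: 1 row → G = 41 ✓
I=47: 1 row → G = 48 ✓
I=54: 1 row → G = 44 ✓
I=60: 1 row → G = 40 ✓
I=56: 1 row → G = 39 ✓
The only I value with inconsistent G is I=53.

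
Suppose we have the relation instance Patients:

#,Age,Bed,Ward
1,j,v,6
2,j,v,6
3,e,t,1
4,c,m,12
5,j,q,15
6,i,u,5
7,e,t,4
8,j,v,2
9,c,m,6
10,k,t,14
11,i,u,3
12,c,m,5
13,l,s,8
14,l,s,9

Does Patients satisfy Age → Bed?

Age=j: rows 1, 2, 5, 8 → Bed takes values {v, q} — violation
Age=e: rows 3, 7 → Bed = t, t ✓
Age=c: rows 4, 9, 12 → Bed = m, m, m ✓
Age=i: rows 6, 11 → Bed = u, u ✓
Age=k: row 10 → Bed = t ✓
Age=l: rows 13, 14 → Bed = s, s ✓
Two rows agree on Age but differ on Bed, so Age → Bed does not hold.

No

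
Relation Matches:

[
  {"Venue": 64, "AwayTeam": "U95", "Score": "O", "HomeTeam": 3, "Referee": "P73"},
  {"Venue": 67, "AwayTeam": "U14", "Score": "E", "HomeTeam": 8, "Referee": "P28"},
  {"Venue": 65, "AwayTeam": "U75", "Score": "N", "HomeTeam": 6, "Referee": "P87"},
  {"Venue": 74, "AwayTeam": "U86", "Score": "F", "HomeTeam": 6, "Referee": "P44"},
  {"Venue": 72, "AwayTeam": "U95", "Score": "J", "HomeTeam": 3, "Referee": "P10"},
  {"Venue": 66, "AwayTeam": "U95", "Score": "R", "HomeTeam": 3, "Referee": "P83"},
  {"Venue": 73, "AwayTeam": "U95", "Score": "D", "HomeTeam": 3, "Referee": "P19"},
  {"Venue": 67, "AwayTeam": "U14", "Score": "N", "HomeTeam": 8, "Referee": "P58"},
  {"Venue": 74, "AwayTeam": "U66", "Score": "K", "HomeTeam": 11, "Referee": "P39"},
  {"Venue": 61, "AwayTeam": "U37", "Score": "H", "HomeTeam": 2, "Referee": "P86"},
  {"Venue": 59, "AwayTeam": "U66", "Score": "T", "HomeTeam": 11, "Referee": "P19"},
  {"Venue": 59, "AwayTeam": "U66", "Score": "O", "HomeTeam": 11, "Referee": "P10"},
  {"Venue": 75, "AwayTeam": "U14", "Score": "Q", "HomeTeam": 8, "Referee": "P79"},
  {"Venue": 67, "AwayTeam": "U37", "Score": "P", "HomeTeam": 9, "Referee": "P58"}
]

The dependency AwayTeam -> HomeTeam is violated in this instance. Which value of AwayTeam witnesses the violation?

AwayTeam=U95: 4 rows → HomeTeam = 3, 3, 3, 3 ✓
AwayTeam=U14: 3 rows → HomeTeam = 8, 8, 8 ✓
AwayTeam=U75: 1 row → HomeTeam = 6 ✓
AwayTeam=U86: 1 row → HomeTeam = 6 ✓
AwayTeam=U66: 3 rows → HomeTeam = 11, 11, 11 ✓
AwayTeam=U37: 2 rows → HomeTeam takes values {2, 9} — violation
The only AwayTeam value with inconsistent HomeTeam is AwayTeam=U37.

U37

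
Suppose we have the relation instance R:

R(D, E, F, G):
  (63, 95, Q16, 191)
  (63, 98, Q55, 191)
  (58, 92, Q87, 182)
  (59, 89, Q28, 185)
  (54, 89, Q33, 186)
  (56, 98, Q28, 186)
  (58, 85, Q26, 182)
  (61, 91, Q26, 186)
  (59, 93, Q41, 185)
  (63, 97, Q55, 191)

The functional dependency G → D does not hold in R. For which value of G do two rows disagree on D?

186

G=191: 3 rows → D = 63, 63, 63 ✓
G=182: 2 rows → D = 58, 58 ✓
G=185: 2 rows → D = 59, 59 ✓
G=186: 3 rows → D takes values {54, 56, 61} — violation
The only G value with inconsistent D is G=186.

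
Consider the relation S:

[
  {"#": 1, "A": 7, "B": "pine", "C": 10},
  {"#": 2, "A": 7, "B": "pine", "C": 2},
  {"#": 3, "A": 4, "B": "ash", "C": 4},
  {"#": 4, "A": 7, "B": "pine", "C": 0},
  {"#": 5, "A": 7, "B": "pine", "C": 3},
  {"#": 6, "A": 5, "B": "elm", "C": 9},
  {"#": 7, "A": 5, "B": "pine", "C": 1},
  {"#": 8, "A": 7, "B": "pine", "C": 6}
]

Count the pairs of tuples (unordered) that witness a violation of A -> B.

1

A=7: all 5 rows agree on B — 0 pairs.
A=5: violating pairs (6,7) — 1 pair.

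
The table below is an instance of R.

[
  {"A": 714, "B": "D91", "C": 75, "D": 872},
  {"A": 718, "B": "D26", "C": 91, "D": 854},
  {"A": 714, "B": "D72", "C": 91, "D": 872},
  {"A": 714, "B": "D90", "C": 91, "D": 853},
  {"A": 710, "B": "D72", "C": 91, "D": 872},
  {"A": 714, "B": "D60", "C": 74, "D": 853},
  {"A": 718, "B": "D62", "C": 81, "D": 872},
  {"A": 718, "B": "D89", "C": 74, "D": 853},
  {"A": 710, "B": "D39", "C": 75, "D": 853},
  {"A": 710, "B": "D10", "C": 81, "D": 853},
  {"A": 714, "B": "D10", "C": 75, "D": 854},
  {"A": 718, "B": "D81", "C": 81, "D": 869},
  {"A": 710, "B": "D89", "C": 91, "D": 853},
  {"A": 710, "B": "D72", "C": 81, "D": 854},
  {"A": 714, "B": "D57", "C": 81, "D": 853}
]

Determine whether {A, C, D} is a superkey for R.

Yes

All 15 rows have distinct {A, C, D} values, so {A, C, D} → (all attributes) holds and {A, C, D} is a superkey.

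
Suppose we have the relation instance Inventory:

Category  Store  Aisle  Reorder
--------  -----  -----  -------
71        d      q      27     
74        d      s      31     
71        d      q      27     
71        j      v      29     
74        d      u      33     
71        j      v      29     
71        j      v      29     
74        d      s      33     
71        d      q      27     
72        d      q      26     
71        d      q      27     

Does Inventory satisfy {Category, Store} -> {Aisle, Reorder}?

No

(Category=71, Store=d): 4 rows → {Aisle,Reorder} = (q, 27), (q, 27), (q, 27), (q, 27) ✓
(Category=74, Store=d): 3 rows → {Aisle,Reorder} takes values {(s, 31), (u, 33), (s, 33)} — violation
(Category=71, Store=j): 3 rows → {Aisle,Reorder} = (v, 29), (v, 29), (v, 29) ✓
(Category=72, Store=d): 1 row → {Aisle,Reorder} = (q, 26) ✓
Two rows agree on {Category, Store} but differ on {Aisle, Reorder}, so {Category, Store} -> {Aisle, Reorder} does not hold.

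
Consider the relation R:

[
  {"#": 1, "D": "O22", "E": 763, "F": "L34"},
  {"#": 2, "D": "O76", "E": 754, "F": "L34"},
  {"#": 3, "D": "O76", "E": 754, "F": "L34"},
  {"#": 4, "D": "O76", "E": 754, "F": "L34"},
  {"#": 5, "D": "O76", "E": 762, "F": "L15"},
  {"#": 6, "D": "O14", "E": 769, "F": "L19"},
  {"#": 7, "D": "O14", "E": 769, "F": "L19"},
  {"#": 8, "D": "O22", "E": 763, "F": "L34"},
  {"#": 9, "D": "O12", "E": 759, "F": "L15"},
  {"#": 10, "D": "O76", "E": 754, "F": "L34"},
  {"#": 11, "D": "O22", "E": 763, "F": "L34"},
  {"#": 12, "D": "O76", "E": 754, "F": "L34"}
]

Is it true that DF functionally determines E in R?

(D=O22, F=L34): rows 1, 8, 11 → E = 763, 763, 763 ✓
(D=O76, F=L34): rows 2, 3, 4, 10, 12 → E = 754, 754, 754, 754, 754 ✓
(D=O76, F=L15): row 5 → E = 762 ✓
(D=O14, F=L19): rows 6, 7 → E = 769, 769 ✓
(D=O12, F=L15): row 9 → E = 759 ✓
Every DF value is associated with a single E value, so DF → E holds.

Yes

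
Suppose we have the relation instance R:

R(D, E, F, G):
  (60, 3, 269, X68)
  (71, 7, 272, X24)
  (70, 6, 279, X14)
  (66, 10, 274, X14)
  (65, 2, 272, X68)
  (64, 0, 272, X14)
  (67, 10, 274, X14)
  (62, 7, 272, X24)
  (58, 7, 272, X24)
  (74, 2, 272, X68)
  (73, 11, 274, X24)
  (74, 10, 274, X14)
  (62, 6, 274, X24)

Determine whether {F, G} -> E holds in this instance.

No

(F=269, G=X68): 1 row → E = 3 ✓
(F=272, G=X24): 3 rows → E = 7, 7, 7 ✓
(F=279, G=X14): 1 row → E = 6 ✓
(F=274, G=X14): 3 rows → E = 10, 10, 10 ✓
(F=272, G=X68): 2 rows → E = 2, 2 ✓
(F=272, G=X14): 1 row → E = 0 ✓
(F=274, G=X24): 2 rows → E takes values {11, 6} — violation
Two rows agree on {F, G} but differ on E, so {F, G} -> E does not hold.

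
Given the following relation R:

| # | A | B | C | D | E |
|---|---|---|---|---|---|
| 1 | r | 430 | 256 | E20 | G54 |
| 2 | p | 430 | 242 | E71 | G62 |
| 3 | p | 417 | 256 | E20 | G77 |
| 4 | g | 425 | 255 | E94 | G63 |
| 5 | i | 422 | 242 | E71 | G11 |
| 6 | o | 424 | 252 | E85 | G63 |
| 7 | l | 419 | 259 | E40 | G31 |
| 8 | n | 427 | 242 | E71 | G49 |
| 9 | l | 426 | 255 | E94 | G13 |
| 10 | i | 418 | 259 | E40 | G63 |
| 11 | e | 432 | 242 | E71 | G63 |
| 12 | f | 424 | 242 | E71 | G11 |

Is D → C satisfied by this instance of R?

Yes

D=E20: rows 1, 3 → C = 256, 256 ✓
D=E71: rows 2, 5, 8, 11, 12 → C = 242, 242, 242, 242, 242 ✓
D=E94: rows 4, 9 → C = 255, 255 ✓
D=E85: row 6 → C = 252 ✓
D=E40: rows 7, 10 → C = 259, 259 ✓
Every D value is associated with a single C value, so D → C holds.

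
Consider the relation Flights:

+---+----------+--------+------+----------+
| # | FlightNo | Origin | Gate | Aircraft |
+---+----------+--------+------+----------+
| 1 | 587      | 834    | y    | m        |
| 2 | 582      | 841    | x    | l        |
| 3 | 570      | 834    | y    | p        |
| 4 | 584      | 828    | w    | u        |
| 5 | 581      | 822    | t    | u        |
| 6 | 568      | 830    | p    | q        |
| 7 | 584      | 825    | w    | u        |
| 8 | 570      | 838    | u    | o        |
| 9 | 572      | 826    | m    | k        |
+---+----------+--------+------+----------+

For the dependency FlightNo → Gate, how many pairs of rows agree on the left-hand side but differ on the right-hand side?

FlightNo=570: violating pairs (3,8) — 1 pair.
FlightNo=584: all 2 rows agree on Gate — 0 pairs.

1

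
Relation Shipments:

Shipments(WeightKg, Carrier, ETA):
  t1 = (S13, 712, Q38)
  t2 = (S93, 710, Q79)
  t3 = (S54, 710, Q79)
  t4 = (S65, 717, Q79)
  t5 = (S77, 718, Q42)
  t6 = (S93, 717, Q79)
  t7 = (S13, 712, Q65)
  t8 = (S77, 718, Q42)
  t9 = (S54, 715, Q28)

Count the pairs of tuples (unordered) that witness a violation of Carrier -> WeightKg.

Carrier=712: all 2 rows agree on WeightKg — 0 pairs.
Carrier=710: violating pairs (2,3) — 1 pair.
Carrier=717: violating pairs (4,6) — 1 pair.
Carrier=718: all 2 rows agree on WeightKg — 0 pairs.

2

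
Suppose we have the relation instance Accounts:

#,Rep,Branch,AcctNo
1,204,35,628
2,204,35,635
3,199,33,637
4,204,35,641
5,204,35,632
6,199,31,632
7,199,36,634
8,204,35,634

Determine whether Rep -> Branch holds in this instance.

Rep=204: rows 1, 2, 4, 5, 8 → Branch = 35, 35, 35, 35, 35 ✓
Rep=199: rows 3, 6, 7 → Branch takes values {33, 31, 36} — violation
Two rows agree on Rep but differ on Branch, so Rep -> Branch does not hold.

No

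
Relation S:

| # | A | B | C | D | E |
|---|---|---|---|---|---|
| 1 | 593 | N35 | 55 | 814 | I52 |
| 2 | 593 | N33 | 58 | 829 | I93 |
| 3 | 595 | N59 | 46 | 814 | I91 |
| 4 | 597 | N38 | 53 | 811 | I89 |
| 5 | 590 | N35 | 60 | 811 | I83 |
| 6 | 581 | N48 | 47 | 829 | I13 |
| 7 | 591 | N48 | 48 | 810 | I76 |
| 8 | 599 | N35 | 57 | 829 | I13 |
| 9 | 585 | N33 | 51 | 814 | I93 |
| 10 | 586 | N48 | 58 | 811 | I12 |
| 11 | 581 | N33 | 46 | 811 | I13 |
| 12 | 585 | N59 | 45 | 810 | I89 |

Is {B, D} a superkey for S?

All 12 rows have distinct {B, D} values, so {B, D} → (all attributes) holds and {B, D} is a superkey.

Yes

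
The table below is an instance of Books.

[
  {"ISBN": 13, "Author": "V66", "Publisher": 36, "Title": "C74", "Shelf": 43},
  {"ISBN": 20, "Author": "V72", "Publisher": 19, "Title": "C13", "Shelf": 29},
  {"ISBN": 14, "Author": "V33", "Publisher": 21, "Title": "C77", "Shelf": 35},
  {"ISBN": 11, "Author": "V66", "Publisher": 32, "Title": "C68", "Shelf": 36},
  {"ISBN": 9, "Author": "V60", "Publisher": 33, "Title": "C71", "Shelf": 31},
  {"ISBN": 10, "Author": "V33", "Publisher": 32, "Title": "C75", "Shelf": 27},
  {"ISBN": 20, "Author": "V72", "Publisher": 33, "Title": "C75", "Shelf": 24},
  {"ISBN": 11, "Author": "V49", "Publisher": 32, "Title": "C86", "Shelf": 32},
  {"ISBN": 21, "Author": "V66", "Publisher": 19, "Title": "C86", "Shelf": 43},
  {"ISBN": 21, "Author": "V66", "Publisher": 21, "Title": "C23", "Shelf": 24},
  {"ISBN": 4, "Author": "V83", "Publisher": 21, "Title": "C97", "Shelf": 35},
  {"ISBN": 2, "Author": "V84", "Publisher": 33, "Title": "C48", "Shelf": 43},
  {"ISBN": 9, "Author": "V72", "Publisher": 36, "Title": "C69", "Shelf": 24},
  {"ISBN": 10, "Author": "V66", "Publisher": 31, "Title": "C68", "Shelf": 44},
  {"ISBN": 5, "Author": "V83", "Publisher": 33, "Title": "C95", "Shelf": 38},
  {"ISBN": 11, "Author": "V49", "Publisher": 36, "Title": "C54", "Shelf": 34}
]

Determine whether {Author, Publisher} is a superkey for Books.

All 16 rows have distinct {Author, Publisher} values, so {Author, Publisher} → (all attributes) holds and {Author, Publisher} is a superkey.

Yes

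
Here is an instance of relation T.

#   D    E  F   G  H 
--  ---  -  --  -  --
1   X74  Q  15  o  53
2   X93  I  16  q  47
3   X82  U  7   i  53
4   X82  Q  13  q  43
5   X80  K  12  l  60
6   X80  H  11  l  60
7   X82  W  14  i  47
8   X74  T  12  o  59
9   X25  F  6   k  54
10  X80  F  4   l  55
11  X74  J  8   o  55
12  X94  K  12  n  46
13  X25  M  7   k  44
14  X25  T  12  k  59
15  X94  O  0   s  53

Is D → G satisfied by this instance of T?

No

D=X74: rows 1, 8, 11 → G = o, o, o ✓
D=X93: row 2 → G = q ✓
D=X82: rows 3, 4, 7 → G takes values {i, q} — violation
D=X80: rows 5, 6, 10 → G = l, l, l ✓
D=X25: rows 9, 13, 14 → G = k, k, k ✓
D=X94: rows 12, 15 → G takes values {n, s} — violation
Two rows agree on D but differ on G, so D → G does not hold.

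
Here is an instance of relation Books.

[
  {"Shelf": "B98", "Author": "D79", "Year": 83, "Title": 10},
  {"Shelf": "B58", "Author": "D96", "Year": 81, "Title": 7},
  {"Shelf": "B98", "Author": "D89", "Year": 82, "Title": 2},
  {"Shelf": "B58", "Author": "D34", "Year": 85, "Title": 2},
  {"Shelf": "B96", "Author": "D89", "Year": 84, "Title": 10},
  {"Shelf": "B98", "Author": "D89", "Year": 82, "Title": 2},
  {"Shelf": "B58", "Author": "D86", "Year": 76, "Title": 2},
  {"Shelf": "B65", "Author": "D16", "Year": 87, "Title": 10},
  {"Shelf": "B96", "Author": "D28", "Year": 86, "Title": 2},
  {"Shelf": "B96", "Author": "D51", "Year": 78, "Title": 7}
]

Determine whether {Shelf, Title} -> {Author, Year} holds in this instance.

No

(Shelf=B98, Title=10): 1 row → {Author,Year} = (D79, 83) ✓
(Shelf=B58, Title=7): 1 row → {Author,Year} = (D96, 81) ✓
(Shelf=B98, Title=2): 2 rows → {Author,Year} = (D89, 82), (D89, 82) ✓
(Shelf=B58, Title=2): 2 rows → {Author,Year} takes values {(D34, 85), (D86, 76)} — violation
(Shelf=B96, Title=10): 1 row → {Author,Year} = (D89, 84) ✓
(Shelf=B65, Title=10): 1 row → {Author,Year} = (D16, 87) ✓
(Shelf=B96, Title=2): 1 row → {Author,Year} = (D28, 86) ✓
(Shelf=B96, Title=7): 1 row → {Author,Year} = (D51, 78) ✓
Two rows agree on {Shelf, Title} but differ on {Author, Year}, so {Shelf, Title} -> {Author, Year} does not hold.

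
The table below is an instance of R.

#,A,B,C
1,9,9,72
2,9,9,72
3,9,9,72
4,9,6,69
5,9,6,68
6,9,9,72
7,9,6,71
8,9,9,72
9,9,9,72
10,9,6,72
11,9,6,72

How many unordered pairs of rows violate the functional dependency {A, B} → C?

(A=9, B=9): all 6 rows agree on C — 0 pairs.
(A=9, B=6): violating pairs (4,5), (4,7), (4,10), (4,11), (5,7), (5,10), (5,11), (7,10), (7,11) — 9 pairs.

9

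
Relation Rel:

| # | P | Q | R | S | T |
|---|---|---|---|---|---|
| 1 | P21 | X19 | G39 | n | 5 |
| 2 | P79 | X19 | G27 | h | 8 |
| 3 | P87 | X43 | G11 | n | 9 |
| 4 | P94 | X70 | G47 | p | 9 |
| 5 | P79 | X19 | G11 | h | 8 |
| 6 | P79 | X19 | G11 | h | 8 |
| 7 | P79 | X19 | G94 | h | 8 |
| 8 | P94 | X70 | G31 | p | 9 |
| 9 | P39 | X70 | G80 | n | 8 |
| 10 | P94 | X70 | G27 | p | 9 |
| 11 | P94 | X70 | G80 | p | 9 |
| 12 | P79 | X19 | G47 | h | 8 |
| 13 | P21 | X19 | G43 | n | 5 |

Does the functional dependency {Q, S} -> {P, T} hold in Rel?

(Q=X19, S=n): rows 1, 13 → {P,T} = (P21, 5), (P21, 5) ✓
(Q=X19, S=h): rows 2, 5, 6, 7, 12 → {P,T} = (P79, 8), (P79, 8), (P79, 8), (P79, 8), (P79, 8) ✓
(Q=X43, S=n): row 3 → {P,T} = (P87, 9) ✓
(Q=X70, S=p): rows 4, 8, 10, 11 → {P,T} = (P94, 9), (P94, 9), (P94, 9), (P94, 9) ✓
(Q=X70, S=n): row 9 → {P,T} = (P39, 8) ✓
Every {Q, S} value is associated with a single {P, T} value, so {Q, S} -> {P, T} holds.

Yes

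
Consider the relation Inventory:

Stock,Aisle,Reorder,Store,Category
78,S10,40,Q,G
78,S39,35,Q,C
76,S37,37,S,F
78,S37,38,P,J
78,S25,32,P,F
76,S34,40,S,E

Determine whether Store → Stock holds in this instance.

Store=Q: 2 rows → Stock = 78, 78 ✓
Store=S: 2 rows → Stock = 76, 76 ✓
Store=P: 2 rows → Stock = 78, 78 ✓
Every Store value is associated with a single Stock value, so Store → Stock holds.

Yes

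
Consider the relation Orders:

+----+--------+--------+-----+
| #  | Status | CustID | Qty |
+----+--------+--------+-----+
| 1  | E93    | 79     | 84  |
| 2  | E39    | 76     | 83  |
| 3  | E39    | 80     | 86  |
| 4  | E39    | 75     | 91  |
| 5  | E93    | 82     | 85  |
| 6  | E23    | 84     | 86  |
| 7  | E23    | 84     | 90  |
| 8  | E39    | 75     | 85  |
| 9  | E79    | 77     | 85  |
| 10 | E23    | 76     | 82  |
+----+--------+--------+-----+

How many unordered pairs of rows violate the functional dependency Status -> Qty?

Status=E93: violating pairs (1,5) — 1 pair.
Status=E39: violating pairs (2,3), (2,4), (2,8), (3,4), (3,8), (4,8) — 6 pairs.
Status=E23: violating pairs (6,7), (6,10), (7,10) — 3 pairs.

10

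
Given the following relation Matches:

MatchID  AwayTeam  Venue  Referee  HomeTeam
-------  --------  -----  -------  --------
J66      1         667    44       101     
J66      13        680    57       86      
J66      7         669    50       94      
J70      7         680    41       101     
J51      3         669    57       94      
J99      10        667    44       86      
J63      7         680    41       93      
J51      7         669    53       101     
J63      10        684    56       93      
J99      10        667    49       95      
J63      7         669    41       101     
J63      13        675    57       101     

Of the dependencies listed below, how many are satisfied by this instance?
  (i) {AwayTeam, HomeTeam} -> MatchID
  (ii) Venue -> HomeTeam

0

(i) {AwayTeam, HomeTeam} -> MatchID: (AwayTeam=7, HomeTeam=101): 3 rows → MatchID takes values {J70, J51, J63} — violation — fails.
(ii) Venue -> HomeTeam: Venue=667: 3 rows → HomeTeam takes values {101, 86, 95} — violation; Venue=680: 3 rows → HomeTeam takes values {86, 101, 93} — violation; Venue=669: 4 rows → HomeTeam takes values {94, 101} — violation — fails.
None of the 2 dependencies hold.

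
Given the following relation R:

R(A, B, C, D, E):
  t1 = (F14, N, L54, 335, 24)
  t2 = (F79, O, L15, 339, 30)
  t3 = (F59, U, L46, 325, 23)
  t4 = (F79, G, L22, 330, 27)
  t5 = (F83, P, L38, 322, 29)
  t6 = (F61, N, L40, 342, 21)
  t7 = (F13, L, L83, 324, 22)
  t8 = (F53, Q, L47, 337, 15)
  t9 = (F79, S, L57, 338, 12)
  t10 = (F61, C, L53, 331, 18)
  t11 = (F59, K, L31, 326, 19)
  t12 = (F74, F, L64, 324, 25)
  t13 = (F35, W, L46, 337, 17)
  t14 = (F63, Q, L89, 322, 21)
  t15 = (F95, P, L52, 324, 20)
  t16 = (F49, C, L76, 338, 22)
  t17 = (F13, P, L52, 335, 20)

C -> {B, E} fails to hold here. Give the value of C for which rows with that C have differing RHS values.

C=L54: row 1 → {B,E} = (N, 24) ✓
C=L15: row 2 → {B,E} = (O, 30) ✓
C=L46: rows 3, 13 → {B,E} takes values {(U, 23), (W, 17)} — violation
C=L22: row 4 → {B,E} = (G, 27) ✓
C=L38: row 5 → {B,E} = (P, 29) ✓
C=L40: row 6 → {B,E} = (N, 21) ✓
C=L83: row 7 → {B,E} = (L, 22) ✓
C=L47: row 8 → {B,E} = (Q, 15) ✓
C=L57: row 9 → {B,E} = (S, 12) ✓
C=L53: row 10 → {B,E} = (C, 18) ✓
C=L31: row 11 → {B,E} = (K, 19) ✓
C=L64: row 12 → {B,E} = (F, 25) ✓
C=L89: row 14 → {B,E} = (Q, 21) ✓
C=L52: rows 15, 17 → {B,E} = (P, 20), (P, 20) ✓
C=L76: row 16 → {B,E} = (C, 22) ✓
The only C value with inconsistent RHS is C=L46.

L46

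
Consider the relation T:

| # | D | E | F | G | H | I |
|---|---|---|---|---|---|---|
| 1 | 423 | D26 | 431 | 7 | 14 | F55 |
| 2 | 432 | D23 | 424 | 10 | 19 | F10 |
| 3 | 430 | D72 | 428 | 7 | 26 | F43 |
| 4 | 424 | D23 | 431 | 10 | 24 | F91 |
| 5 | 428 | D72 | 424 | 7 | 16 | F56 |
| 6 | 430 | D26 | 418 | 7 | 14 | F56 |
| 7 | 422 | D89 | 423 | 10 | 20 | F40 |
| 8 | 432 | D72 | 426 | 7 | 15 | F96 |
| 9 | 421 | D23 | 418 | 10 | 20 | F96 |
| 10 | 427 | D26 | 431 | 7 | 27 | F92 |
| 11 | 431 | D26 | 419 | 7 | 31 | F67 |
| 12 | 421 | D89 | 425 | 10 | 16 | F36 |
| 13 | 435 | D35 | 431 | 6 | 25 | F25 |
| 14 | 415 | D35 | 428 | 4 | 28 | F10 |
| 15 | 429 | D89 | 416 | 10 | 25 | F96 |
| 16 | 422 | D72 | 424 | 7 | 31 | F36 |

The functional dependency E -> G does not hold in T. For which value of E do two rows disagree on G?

D35

E=D26: rows 1, 6, 10, 11 → G = 7, 7, 7, 7 ✓
E=D23: rows 2, 4, 9 → G = 10, 10, 10 ✓
E=D72: rows 3, 5, 8, 16 → G = 7, 7, 7, 7 ✓
E=D89: rows 7, 12, 15 → G = 10, 10, 10 ✓
E=D35: rows 13, 14 → G takes values {6, 4} — violation
The only E value with inconsistent G is E=D35.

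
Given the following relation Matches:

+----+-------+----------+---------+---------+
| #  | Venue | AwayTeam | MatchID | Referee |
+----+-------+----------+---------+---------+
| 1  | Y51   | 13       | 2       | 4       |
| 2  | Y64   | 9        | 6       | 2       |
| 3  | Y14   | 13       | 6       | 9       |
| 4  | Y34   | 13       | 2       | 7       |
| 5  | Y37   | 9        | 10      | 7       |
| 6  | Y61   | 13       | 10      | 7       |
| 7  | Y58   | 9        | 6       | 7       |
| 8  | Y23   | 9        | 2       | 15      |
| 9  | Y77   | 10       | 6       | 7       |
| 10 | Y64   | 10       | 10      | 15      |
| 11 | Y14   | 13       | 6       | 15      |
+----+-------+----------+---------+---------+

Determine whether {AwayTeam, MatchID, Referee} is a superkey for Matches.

Yes

All 11 rows have distinct {AwayTeam, MatchID, Referee} values, so {AwayTeam, MatchID, Referee} → (all attributes) holds and {AwayTeam, MatchID, Referee} is a superkey.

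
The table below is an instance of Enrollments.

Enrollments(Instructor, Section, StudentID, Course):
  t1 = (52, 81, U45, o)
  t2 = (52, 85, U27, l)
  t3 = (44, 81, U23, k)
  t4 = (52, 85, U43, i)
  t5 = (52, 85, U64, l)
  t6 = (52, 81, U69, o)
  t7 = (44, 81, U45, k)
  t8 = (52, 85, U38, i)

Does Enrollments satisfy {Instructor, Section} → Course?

No

(Instructor=52, Section=81): rows 1, 6 → Course = o, o ✓
(Instructor=52, Section=85): rows 2, 4, 5, 8 → Course takes values {l, i} — violation
(Instructor=44, Section=81): rows 3, 7 → Course = k, k ✓
Two rows agree on {Instructor, Section} but differ on Course, so {Instructor, Section} → Course does not hold.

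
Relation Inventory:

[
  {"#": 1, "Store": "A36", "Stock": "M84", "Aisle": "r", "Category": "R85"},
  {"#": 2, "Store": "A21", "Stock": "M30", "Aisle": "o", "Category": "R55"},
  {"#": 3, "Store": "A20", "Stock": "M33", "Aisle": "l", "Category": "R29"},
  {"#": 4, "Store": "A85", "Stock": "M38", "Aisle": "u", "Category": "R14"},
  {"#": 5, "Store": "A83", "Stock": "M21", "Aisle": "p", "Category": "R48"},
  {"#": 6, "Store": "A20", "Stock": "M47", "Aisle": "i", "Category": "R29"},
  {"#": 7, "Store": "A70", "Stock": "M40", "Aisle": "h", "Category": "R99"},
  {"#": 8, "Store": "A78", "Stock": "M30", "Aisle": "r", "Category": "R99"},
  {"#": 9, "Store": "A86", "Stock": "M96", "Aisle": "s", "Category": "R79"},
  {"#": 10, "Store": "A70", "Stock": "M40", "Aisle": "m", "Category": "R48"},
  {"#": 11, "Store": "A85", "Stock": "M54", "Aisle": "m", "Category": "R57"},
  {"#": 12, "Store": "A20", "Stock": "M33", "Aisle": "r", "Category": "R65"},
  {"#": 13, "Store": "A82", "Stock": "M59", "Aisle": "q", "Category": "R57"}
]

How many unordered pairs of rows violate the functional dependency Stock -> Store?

Stock=M30: violating pairs (2,8) — 1 pair.
Stock=M33: all 2 rows agree on Store — 0 pairs.
Stock=M40: all 2 rows agree on Store — 0 pairs.

1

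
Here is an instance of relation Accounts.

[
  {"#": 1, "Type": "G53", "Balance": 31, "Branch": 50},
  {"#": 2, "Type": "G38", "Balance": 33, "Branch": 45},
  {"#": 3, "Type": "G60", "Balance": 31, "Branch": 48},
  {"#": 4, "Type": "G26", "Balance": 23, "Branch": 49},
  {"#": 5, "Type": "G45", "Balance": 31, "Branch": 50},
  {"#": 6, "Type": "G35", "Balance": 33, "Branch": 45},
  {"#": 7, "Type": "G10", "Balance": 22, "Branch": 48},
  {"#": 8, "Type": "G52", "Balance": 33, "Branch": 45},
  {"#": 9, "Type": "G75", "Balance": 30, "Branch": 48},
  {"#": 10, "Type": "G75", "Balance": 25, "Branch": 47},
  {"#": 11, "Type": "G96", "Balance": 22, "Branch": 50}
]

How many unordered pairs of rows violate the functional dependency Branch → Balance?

Branch=50: violating pairs (1,11), (5,11) — 2 pairs.
Branch=45: all 3 rows agree on Balance — 0 pairs.
Branch=48: violating pairs (3,7), (3,9), (7,9) — 3 pairs.

5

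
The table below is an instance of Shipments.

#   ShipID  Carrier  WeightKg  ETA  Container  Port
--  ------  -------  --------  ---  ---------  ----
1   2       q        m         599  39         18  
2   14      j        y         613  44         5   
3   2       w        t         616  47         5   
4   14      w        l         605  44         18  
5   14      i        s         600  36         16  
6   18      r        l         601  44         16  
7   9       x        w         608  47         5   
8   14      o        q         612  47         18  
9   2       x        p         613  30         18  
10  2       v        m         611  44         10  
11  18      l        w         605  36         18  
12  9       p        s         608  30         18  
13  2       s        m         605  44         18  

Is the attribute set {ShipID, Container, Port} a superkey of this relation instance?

All 13 rows have distinct {ShipID, Container, Port} values, so {ShipID, Container, Port} → (all attributes) holds and {ShipID, Container, Port} is a superkey.

Yes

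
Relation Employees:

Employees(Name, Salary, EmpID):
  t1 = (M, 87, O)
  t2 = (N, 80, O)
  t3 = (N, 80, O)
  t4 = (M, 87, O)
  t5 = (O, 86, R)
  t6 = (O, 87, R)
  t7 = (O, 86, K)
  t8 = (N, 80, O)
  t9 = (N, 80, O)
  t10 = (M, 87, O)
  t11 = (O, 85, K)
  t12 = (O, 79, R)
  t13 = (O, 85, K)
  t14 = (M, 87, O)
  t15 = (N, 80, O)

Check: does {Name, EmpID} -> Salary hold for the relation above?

No

(Name=M, EmpID=O): rows 1, 4, 10, 14 → Salary = 87, 87, 87, 87 ✓
(Name=N, EmpID=O): rows 2, 3, 8, 9, 15 → Salary = 80, 80, 80, 80, 80 ✓
(Name=O, EmpID=R): rows 5, 6, 12 → Salary takes values {86, 87, 79} — violation
(Name=O, EmpID=K): rows 7, 11, 13 → Salary takes values {86, 85} — violation
Two rows agree on {Name, EmpID} but differ on Salary, so {Name, EmpID} -> Salary does not hold.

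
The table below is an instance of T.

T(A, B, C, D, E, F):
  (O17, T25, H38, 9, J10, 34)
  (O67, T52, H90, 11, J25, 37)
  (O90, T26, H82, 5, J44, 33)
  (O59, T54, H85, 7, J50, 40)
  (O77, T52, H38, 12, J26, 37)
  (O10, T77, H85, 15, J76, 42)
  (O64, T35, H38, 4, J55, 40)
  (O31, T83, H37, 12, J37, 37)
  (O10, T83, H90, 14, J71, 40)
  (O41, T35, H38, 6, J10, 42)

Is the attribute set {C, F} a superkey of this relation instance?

All 10 rows have distinct {C, F} values, so {C, F} → (all attributes) holds and {C, F} is a superkey.

Yes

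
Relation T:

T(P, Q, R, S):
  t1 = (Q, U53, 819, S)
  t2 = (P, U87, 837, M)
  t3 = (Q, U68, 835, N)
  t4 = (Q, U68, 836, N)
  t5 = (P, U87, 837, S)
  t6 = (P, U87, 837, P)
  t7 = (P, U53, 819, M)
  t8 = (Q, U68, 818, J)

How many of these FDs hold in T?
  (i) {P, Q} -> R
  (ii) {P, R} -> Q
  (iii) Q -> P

(i) {P, Q} -> R: (P=Q, Q=U68): rows 3, 4, 8 → R takes values {835, 836, 818} — violation — fails.
(ii) {P, R} -> Q: every LHS value maps to a single RHS value — holds.
(iii) Q -> P: Q=U53: rows 1, 7 → P takes values {Q, P} — violation — fails.
1 of the 3 dependencies holds.

1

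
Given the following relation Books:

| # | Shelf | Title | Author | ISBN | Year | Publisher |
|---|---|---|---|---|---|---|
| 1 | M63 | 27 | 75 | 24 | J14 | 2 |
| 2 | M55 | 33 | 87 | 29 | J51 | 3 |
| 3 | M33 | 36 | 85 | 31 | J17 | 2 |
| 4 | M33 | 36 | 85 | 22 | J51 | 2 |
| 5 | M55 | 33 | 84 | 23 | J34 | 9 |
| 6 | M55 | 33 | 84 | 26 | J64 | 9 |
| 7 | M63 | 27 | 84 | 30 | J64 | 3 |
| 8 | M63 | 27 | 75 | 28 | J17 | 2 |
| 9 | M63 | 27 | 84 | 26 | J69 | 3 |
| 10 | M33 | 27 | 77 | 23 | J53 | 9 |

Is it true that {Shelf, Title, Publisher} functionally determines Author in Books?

Yes

(Shelf=M63, Title=27, Publisher=2): rows 1, 8 → Author = 75, 75 ✓
(Shelf=M55, Title=33, Publisher=3): row 2 → Author = 87 ✓
(Shelf=M33, Title=36, Publisher=2): rows 3, 4 → Author = 85, 85 ✓
(Shelf=M55, Title=33, Publisher=9): rows 5, 6 → Author = 84, 84 ✓
(Shelf=M63, Title=27, Publisher=3): rows 7, 9 → Author = 84, 84 ✓
(Shelf=M33, Title=27, Publisher=9): row 10 → Author = 77 ✓
Every {Shelf, Title, Publisher} value is associated with a single Author value, so {Shelf, Title, Publisher} → Author holds.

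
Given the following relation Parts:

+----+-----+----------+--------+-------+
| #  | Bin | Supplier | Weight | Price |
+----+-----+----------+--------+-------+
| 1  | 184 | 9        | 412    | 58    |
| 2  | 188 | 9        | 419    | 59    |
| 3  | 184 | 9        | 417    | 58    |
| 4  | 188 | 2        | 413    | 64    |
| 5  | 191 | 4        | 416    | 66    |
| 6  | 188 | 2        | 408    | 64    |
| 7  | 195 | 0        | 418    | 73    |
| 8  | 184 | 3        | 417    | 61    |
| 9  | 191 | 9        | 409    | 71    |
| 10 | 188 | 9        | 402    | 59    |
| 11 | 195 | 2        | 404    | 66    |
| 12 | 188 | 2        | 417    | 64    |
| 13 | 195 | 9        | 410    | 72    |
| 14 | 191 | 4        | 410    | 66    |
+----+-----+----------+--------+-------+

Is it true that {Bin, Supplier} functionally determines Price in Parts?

Yes

(Bin=184, Supplier=9): rows 1, 3 → Price = 58, 58 ✓
(Bin=188, Supplier=9): rows 2, 10 → Price = 59, 59 ✓
(Bin=188, Supplier=2): rows 4, 6, 12 → Price = 64, 64, 64 ✓
(Bin=191, Supplier=4): rows 5, 14 → Price = 66, 66 ✓
(Bin=195, Supplier=0): row 7 → Price = 73 ✓
(Bin=184, Supplier=3): row 8 → Price = 61 ✓
(Bin=191, Supplier=9): row 9 → Price = 71 ✓
(Bin=195, Supplier=2): row 11 → Price = 66 ✓
(Bin=195, Supplier=9): row 13 → Price = 72 ✓
Every {Bin, Supplier} value is associated with a single Price value, so {Bin, Supplier} -> Price holds.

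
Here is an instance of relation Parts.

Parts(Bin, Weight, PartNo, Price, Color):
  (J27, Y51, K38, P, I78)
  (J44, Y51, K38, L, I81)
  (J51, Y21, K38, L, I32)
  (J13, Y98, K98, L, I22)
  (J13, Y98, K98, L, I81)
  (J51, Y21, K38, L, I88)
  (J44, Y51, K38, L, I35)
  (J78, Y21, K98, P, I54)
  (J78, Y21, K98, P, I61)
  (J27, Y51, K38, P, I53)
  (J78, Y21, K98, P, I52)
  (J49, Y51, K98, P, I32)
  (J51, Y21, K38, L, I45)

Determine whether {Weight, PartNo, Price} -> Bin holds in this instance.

(Weight=Y51, PartNo=K38, Price=P): 2 rows → Bin = J27, J27 ✓
(Weight=Y51, PartNo=K38, Price=L): 2 rows → Bin = J44, J44 ✓
(Weight=Y21, PartNo=K38, Price=L): 3 rows → Bin = J51, J51, J51 ✓
(Weight=Y98, PartNo=K98, Price=L): 2 rows → Bin = J13, J13 ✓
(Weight=Y21, PartNo=K98, Price=P): 3 rows → Bin = J78, J78, J78 ✓
(Weight=Y51, PartNo=K98, Price=P): 1 row → Bin = J49 ✓
Every {Weight, PartNo, Price} value is associated with a single Bin value, so {Weight, PartNo, Price} -> Bin holds.

Yes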